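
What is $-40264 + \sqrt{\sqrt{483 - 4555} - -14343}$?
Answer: $-40264 + \sqrt{14343 + 2 i \sqrt{1018}} \approx -40144.0 + 0.26641 i$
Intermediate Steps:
$-40264 + \sqrt{\sqrt{483 - 4555} - -14343} = -40264 + \sqrt{\sqrt{-4072} + 14343} = -40264 + \sqrt{2 i \sqrt{1018} + 14343} = -40264 + \sqrt{14343 + 2 i \sqrt{1018}}$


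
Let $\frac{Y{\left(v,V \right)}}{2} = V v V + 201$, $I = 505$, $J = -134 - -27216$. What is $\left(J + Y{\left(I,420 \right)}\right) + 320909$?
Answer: $178512393$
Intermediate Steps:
$J = 27082$ ($J = -134 + 27216 = 27082$)
$Y{\left(v,V \right)} = 402 + 2 v V^{2}$ ($Y{\left(v,V \right)} = 2 \left(V v V + 201\right) = 2 \left(v V^{2} + 201\right) = 2 \left(201 + v V^{2}\right) = 402 + 2 v V^{2}$)
$\left(J + Y{\left(I,420 \right)}\right) + 320909 = \left(27082 + \left(402 + 2 \cdot 505 \cdot 420^{2}\right)\right) + 320909 = \left(27082 + \left(402 + 2 \cdot 505 \cdot 176400\right)\right) + 320909 = \left(27082 + \left(402 + 178164000\right)\right) + 320909 = \left(27082 + 178164402\right) + 320909 = 178191484 + 320909 = 178512393$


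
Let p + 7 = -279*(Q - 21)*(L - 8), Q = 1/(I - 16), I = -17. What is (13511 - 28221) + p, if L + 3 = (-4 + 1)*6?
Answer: -2033605/11 ≈ -1.8487e+5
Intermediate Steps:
L = -21 (L = -3 + (-4 + 1)*6 = -3 - 3*6 = -3 - 18 = -21)
Q = -1/33 (Q = 1/(-17 - 16) = 1/(-33) = -1/33 ≈ -0.030303)
p = -1871795/11 (p = -7 - 279*(-1/33 - 21)*(-21 - 8) = -7 - (-64542)*(-29)/11 = -7 - 279*20126/33 = -7 - 1871718/11 = -1871795/11 ≈ -1.7016e+5)
(13511 - 28221) + p = (13511 - 28221) - 1871795/11 = -14710 - 1871795/11 = -2033605/11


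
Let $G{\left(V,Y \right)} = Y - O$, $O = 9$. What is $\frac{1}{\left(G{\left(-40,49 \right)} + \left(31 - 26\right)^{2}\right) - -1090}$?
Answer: $\frac{1}{1155} \approx 0.0008658$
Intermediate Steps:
$G{\left(V,Y \right)} = -9 + Y$ ($G{\left(V,Y \right)} = Y - 9 = -9 + Y$)
$\frac{1}{\left(G{\left(-40,49 \right)} + \left(31 - 26\right)^{2}\right) - -1090} = \frac{1}{\left(\left(-9 + 49\right) + \left(31 - 26\right)^{2}\right) - -1090} = \frac{1}{\left(40 + 5^{2}\right) + 1090} = \frac{1}{\left(40 + 25\right) + 1090} = \frac{1}{65 + 1090} = \frac{1}{1155}$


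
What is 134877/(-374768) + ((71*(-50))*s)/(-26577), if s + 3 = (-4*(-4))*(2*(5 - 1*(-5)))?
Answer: 418160542771/9960209136 ≈ 41.983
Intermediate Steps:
s = 317 (s = -3 + (-4*(-4))*(2*(5 - 1*(-5))) = -3 + 16*(2*(5 + 5)) = -3 + 16*(2*10) = -3 + 16*20 = -3 + 320 = 317)
134877/(-374768) + ((71*(-50))*s)/(-26577) = 134877/(-374768) + ((71*(-50))*317)/(-26577) = 134877*(-1/374768) - 3550*317*(-1/26577) = -134877/374768 - 1125350*(-1/26577) = -134877/374768 + 1125350/26577 = 418160542771/9960209136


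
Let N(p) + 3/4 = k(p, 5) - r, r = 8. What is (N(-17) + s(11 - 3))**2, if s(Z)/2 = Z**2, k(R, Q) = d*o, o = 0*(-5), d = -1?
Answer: 227529/16 ≈ 14221.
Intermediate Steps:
o = 0
k(R, Q) = 0 (k(R, Q) = -1*0 = 0)
s(Z) = 2*Z**2
N(p) = -35/4 (N(p) = -3/4 + (0 - 1*8) = -3/4 + (0 - 8) = -3/4 - 8 = -35/4)
(N(-17) + s(11 - 3))**2 = (-35/4 + 2*(11 - 3)**2)**2 = (-35/4 + 2*8**2)**2 = (-35/4 + 2*64)**2 = (-35/4 + 128)**2 = (477/4)**2 = 227529/16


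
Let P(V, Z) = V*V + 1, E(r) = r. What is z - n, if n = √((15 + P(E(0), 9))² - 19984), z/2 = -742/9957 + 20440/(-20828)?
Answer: -109487728/51846099 - 12*I*√137 ≈ -2.1118 - 140.46*I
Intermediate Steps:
P(V, Z) = 1 + V² (P(V, Z) = V² + 1 = 1 + V²)
z = -109487728/51846099 (z = 2*(-742/9957 + 20440/(-20828)) = 2*(-742*1/9957 + 20440*(-1/20828)) = 2*(-742/9957 - 5110/5207) = 2*(-54743864/51846099) = -109487728/51846099 ≈ -2.1118)
n = 12*I*√137 (n = √((15 + (1 + 0²))² - 19984) = √((15 + (1 + 0))² - 19984) = √((15 + 1)² - 19984) = √(16² - 19984) = √(256 - 19984) = √(-19728) = 12*I*√137 ≈ 140.46*I)
z - n = -109487728/51846099 - 12*I*√137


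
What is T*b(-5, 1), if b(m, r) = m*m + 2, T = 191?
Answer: 5157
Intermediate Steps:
b(m, r) = 2 + m² (b(m, r) = m² + 2 = 2 + m²)
T*b(-5, 1) = 191*(2 + (-5)²) = 191*(2 + 25) = 191*27 = 5157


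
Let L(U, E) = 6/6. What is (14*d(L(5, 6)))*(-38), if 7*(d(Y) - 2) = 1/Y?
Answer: -1140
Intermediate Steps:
L(U, E) = 1 (L(U, E) = 6*(⅙) = 1)
d(Y) = 2 + 1/(7*Y)
(14*d(L(5, 6)))*(-38) = (14*(2 + (⅐)/1))*(-38) = (14*(2 + (⅐)*1))*(-38) = (14*(2 + ⅐))*(-38) = (14*(15/7))*(-38) = 30*(-38) = -1140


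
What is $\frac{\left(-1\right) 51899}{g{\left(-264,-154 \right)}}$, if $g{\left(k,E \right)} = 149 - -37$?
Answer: $- \frac{51899}{186} \approx -279.03$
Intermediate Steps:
$g{\left(k,E \right)} = 186$ ($g{\left(k,E \right)} = 149 + 37 = 186$)
$\frac{\left(-1\right) 51899}{g{\left(-264,-154 \right)}} = \frac{\left(-1\right) 51899}{186} = \left(-51899\right) \frac{1}{186} = - \frac{51899}{186}$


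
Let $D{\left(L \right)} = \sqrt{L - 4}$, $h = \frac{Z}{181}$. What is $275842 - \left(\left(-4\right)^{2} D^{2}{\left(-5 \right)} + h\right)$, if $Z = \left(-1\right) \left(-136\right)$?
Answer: $\frac{49953330}{181} \approx 2.7599 \cdot 10^{5}$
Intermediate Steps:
$Z = 136$
$h = \frac{136}{181} \approx 0.75138$
$D{\left(L \right)} = \sqrt{-4 + L}$
$275842 - \left(\left(-4\right)^{2} D^{2}{\left(-5 \right)} + h\right) = 275842 - \left(\left(-4\right)^{2} \left(\sqrt{-4 - 5}\right)^{2} + \frac{136}{181}\right) = 275842 - \left(16 \left(\sqrt{-9}\right)^{2} + \frac{136}{181}\right) = 275842 - \left(16 \left(3 i\right)^{2} + \frac{136}{181}\right) = 275842 - \left(16 \left(-9\right) + \frac{136}{181}\right) = 275842 - \left(-144 + \frac{136}{181}\right) = 275842 - - \frac{25928}{181} = 275842 + \frac{25928}{181} = \frac{49953330}{181}$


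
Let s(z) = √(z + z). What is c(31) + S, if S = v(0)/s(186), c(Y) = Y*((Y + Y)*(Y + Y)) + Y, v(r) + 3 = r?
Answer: 119195 - √93/62 ≈ 1.1919e+5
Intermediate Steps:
s(z) = √2*√z (s(z) = √(2*z) = √2*√z)
v(r) = -3 + r
c(Y) = Y + 4*Y³ (c(Y) = Y*((2*Y)*(2*Y)) + Y = Y*(4*Y²) + Y = 4*Y³ + Y = Y + 4*Y³)
S = -√93/62 (S = (-3 + 0)/((√2*√186)) = -3*√93/186 = -√93/62 ≈ -0.15554)
c(31) + S = (31 + 4*31³) - √93/62 = (31 + 4*29791) - √93/62 = (31 + 119164) - √93/62 = 119195 - √93/62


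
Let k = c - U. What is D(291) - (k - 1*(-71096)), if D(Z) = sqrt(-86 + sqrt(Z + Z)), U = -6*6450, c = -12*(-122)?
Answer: -111260 + I*sqrt(86 - sqrt(582)) ≈ -1.1126e+5 + 7.8661*I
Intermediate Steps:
c = 1464
U = -38700
k = 40164 (k = 1464 - 1*(-38700) = 1464 + 38700 = 40164)
D(Z) = sqrt(-86 + sqrt(2)*sqrt(Z)) (D(Z) = sqrt(-86 + sqrt(2*Z)) = sqrt(-86 + sqrt(2)*sqrt(Z)))
D(291) - (k - 1*(-71096)) = sqrt(-86 + sqrt(2)*sqrt(291)) - (40164 - 1*(-71096)) = sqrt(-86 + sqrt(582)) - (40164 + 71096) = sqrt(-86 + sqrt(582)) - 1*111260 = sqrt(-86 + sqrt(582)) - 111260 = -111260 + sqrt(-86 + sqrt(582))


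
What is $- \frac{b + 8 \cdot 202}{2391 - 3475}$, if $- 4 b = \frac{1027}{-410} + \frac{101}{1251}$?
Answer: $\frac{3316693607}{2223977760} \approx 1.4913$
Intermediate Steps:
$b = \frac{1243367}{2051640}$ ($b = - \frac{\frac{1027}{-410} + \frac{101}{1251}}{4} = - \frac{1027 \left(- \frac{1}{410}\right) + 101 \cdot \frac{1}{1251}}{4} = - \frac{- \frac{1027}{410} + \frac{101}{1251}}{4} = \left(- \frac{1}{4}\right) \left(- \frac{1243367}{512910}\right) = \frac{1243367}{2051640} \approx 0.60604$)
$- \frac{b + 8 \cdot 202}{2391 - 3475} = - \frac{\frac{1243367}{2051640} + 8 \cdot 202}{2391 - 3475} = - \frac{\frac{1243367}{2051640} + 1616}{-1084} = - \frac{3316693607 \left(-1\right)}{2051640 \cdot 1084} = \left(-1\right) \left(- \frac{3316693607}{2223977760}\right) = \frac{3316693607}{2223977760}$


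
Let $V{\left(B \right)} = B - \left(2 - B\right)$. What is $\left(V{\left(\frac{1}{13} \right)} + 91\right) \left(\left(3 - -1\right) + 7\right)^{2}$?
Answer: $\frac{140239}{13} \approx 10788.0$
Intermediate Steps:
$V{\left(B \right)} = -2 + 2 B$ ($V{\left(B \right)} = B + \left(-2 + B\right) = -2 + 2 B$)
$\left(V{\left(\frac{1}{13} \right)} + 91\right) \left(\left(3 - -1\right) + 7\right)^{2} = \left(\left(-2 + \frac{2}{13}\right) + 91\right) \left(\left(3 - -1\right) + 7\right)^{2} = \left(\left(-2 + 2 \cdot \frac{1}{13}\right) + 91\right) \left(\left(3 + 1\right) + 7\right)^{2} = \left(\left(-2 + \frac{2}{13}\right) + 91\right) \left(4 + 7\right)^{2} = \left(- \frac{24}{13} + 91\right) 11^{2} = \frac{1159}{13} \cdot 121 = \frac{140239}{13}$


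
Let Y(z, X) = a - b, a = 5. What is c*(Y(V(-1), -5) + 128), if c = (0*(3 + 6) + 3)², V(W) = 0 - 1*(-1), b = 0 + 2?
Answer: 1179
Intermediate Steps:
b = 2
V(W) = 1 (V(W) = 0 + 1 = 1)
Y(z, X) = 3 (Y(z, X) = 5 - 1*2 = 5 - 2 = 3)
c = 9 (c = (0*9 + 3)² = (0 + 3)² = 3² = 9)
c*(Y(V(-1), -5) + 128) = 9*(3 + 128) = 9*131 = 1179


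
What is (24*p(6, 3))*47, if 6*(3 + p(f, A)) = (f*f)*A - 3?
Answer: 16356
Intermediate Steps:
p(f, A) = -7/2 + A*f²/6 (p(f, A) = -3 + ((f*f)*A - 3)/6 = -3 + (f²*A - 3)/6 = -3 + (A*f² - 3)/6 = -3 + (-3 + A*f²)/6 = -3 + (-½ + A*f²/6) = -7/2 + A*f²/6)
(24*p(6, 3))*47 = (24*(-7/2 + (⅙)*3*6²))*47 = (24*(-7/2 + (⅙)*3*36))*47 = (24*(-7/2 + 18))*47 = (24*(29/2))*47 = 348*47 = 16356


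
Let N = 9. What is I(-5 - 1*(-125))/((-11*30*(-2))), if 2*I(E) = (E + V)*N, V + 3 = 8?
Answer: 75/88 ≈ 0.85227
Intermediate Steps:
V = 5 (V = -3 + 8 = 5)
I(E) = 45/2 + 9*E/2 (I(E) = ((E + 5)*9)/2 = ((5 + E)*9)/2 = (45 + 9*E)/2 = 45/2 + 9*E/2)
I(-5 - 1*(-125))/((-11*30*(-2))) = (45/2 + 9*(-5 - 1*(-125))/2)/((-11*30*(-2))) = (45/2 + 9*(-5 + 125)/2)/((-330*(-2))) = (45/2 + (9/2)*120)/660 = (45/2 + 540)*(1/660) = (1125/2)*(1/660) = 75/88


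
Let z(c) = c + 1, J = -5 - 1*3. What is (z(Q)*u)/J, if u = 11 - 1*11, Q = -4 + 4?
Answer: 0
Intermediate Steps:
Q = 0
J = -8 (J = -5 - 3 = -8)
z(c) = 1 + c
u = 0 (u = 11 - 11 = 0)
(z(Q)*u)/J = ((1 + 0)*0)/(-8) = (1*0)*(-1/8) = 0*(-1/8) = 0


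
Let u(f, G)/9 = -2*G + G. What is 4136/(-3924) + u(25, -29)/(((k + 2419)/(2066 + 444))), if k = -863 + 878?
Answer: 320073077/1193877 ≈ 268.10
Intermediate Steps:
k = 15
u(f, G) = -9*G (u(f, G) = 9*(-2*G + G) = 9*(-G) = -9*G)
4136/(-3924) + u(25, -29)/(((k + 2419)/(2066 + 444))) = 4136/(-3924) + (-9*(-29))/(((15 + 2419)/(2066 + 444))) = 4136*(-1/3924) + 261/((2434/2510)) = -1034/981 + 261/((2434*(1/2510))) = -1034/981 + 261/(1217/1255) = -1034/981 + 261*(1255/1217) = -1034/981 + 327555/1217 = 320073077/1193877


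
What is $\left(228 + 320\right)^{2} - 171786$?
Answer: $128518$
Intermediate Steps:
$\left(228 + 320\right)^{2} - 171786 = 548^{2} - 171786 = 300304 - 171786 = 128518$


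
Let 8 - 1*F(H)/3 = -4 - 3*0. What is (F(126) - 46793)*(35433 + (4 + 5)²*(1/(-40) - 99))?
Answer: -51268068603/40 ≈ -1.2817e+9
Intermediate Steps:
F(H) = 36 (F(H) = 24 - 3*(-4 - 3*0) = 24 - 3*(-4 + 0) = 24 - 3*(-4) = 24 + 12 = 36)
(F(126) - 46793)*(35433 + (4 + 5)²*(1/(-40) - 99)) = (36 - 46793)*(35433 + (4 + 5)²*(1/(-40) - 99)) = -46757*(35433 + 9²*(-1/40 - 99)) = -46757*(35433 + 81*(-3961/40)) = -46757*(35433 - 320841/40) = -46757*1096479/40 = -51268068603/40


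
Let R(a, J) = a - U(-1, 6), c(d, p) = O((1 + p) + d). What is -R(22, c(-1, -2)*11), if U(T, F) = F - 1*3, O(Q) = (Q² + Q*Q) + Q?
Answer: -19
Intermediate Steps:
O(Q) = Q + 2*Q² (O(Q) = (Q² + Q²) + Q = 2*Q² + Q = Q + 2*Q²)
c(d, p) = (1 + d + p)*(3 + 2*d + 2*p) (c(d, p) = ((1 + p) + d)*(1 + 2*((1 + p) + d)) = (1 + d + p)*(1 + 2*(1 + d + p)) = (1 + d + p)*(1 + (2 + 2*d + 2*p)) = (1 + d + p)*(3 + 2*d + 2*p))
U(T, F) = -3 + F (U(T, F) = F - 3 = -3 + F)
R(a, J) = -3 + a (R(a, J) = a - (-3 + 6) = a - 1*3 = a - 3 = -3 + a)
-R(22, c(-1, -2)*11) = -(-3 + 22) = -1*19 = -19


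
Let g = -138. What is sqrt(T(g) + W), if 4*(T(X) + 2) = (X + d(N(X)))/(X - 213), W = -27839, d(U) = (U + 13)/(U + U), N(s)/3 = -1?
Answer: I*sqrt(1524456349)/234 ≈ 166.86*I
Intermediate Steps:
N(s) = -3 (N(s) = 3*(-1) = -3)
d(U) = (13 + U)/(2*U) (d(U) = (13 + U)/((2*U)) = (13 + U)*(1/(2*U)) = (13 + U)/(2*U))
T(X) = -2 + (-5/3 + X)/(4*(-213 + X)) (T(X) = -2 + ((X + (1/2)*(13 - 3)/(-3))/(X - 213))/4 = -2 + ((X + (1/2)*(-1/3)*10)/(-213 + X))/4 = -2 + ((X - 5/3)/(-213 + X))/4 = -2 + ((-5/3 + X)/(-213 + X))/4 = -2 + (-5/3 + X)/(4*(-213 + X)))
sqrt(T(g) + W) = sqrt((5107 - 21*(-138))/(12*(-213 - 138)) - 27839) = sqrt((1/12)*(5107 + 2898)/(-351) - 27839) = sqrt((1/12)*(-1/351)*8005 - 27839) = sqrt(-8005/4212 - 27839) = sqrt(-117265873/4212) = I*sqrt(1524456349)/234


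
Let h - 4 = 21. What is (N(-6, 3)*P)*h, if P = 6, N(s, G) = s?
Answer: -900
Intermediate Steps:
h = 25 (h = 4 + 21 = 25)
(N(-6, 3)*P)*h = -6*6*25 = -36*25 = -900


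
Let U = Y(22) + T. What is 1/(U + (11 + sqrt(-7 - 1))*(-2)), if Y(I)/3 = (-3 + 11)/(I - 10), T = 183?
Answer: 163/26601 + 4*I*sqrt(2)/26601 ≈ 0.0061276 + 0.00021266*I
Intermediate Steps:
Y(I) = 24/(-10 + I) (Y(I) = 3*((-3 + 11)/(I - 10)) = 3*(8/(-10 + I)) = 24/(-10 + I))
U = 185 (U = 24/(-10 + 22) + 183 = 24/12 + 183 = 24*(1/12) + 183 = 2 + 183 = 185)
1/(U + (11 + sqrt(-7 - 1))*(-2)) = 1/(185 + (11 + sqrt(-7 - 1))*(-2)) = 1/(185 + (11 + sqrt(-8))*(-2)) = 1/(185 + (11 + 2*I*sqrt(2))*(-2)) = 1/(185 + (-22 - 4*I*sqrt(2))) = 1/(163 - 4*I*sqrt(2))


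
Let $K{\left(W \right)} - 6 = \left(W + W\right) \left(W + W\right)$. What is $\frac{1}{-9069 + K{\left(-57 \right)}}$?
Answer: $\frac{1}{3933} \approx 0.00025426$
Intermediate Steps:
$K{\left(W \right)} = 6 + 4 W^{2}$ ($K{\left(W \right)} = 6 + \left(W + W\right) \left(W + W\right) = 6 + 2 W 2 W = 6 + 4 W^{2}$)
$\frac{1}{-9069 + K{\left(-57 \right)}} = \frac{1}{-9069 + \left(6 + 4 \left(-57\right)^{2}\right)} = \frac{1}{-9069 + \left(6 + 4 \cdot 3249\right)} = \frac{1}{-9069 + \left(6 + 12996\right)} = \frac{1}{-9069 + 13002} = \frac{1}{3933}$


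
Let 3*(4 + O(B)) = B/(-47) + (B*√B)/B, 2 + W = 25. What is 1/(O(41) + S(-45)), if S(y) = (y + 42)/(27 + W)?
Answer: -216244650/714410429 - 16567500*√41/714410429 ≈ -0.45118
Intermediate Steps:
W = 23 (W = -2 + 25 = 23)
O(B) = -4 - B/141 + √B/3 (O(B) = -4 + (B/(-47) + (B*√B)/B)/3 = -4 + (B*(-1/47) + B^(3/2)/B)/3 = -4 + (-B/47 + √B)/3 = -4 + (√B - B/47)/3 = -4 + (-B/141 + √B/3) = -4 - B/141 + √B/3)
S(y) = 21/25 + y/50 (S(y) = (y + 42)/(27 + 23) = (42 + y)/50 = (42 + y)*(1/50) = 21/25 + y/50)
1/(O(41) + S(-45)) = 1/((-4 - 1/141*41 + √41/3) + (21/25 + (1/50)*(-45))) = 1/((-4 - 41/141 + √41/3) + (21/25 - 9/10)) = 1/((-605/141 + √41/3) - 3/50) = 1/(-30673/7050 + √41/3)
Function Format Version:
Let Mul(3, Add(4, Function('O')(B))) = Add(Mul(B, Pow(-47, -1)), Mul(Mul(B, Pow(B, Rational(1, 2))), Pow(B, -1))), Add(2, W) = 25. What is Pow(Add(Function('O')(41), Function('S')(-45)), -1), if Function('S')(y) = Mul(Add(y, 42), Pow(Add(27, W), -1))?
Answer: Add(Rational(-216244650, 714410429), Mul(Rational(-16567500, 714410429), Pow(41, Rational(1, 2)))) ≈ -0.45118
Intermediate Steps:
W = 23 (W = Add(-2, 25) = 23)
Function('O')(B) = Add(-4, Mul(Rational(-1, 141), B), Mul(Rational(1, 3), Pow(B, Rational(1, 2)))) (Function('O')(B) = Add(-4, Mul(Rational(1, 3), Add(Mul(B, Pow(-47, -1)), Mul(Mul(B, Pow(B, Rational(1, 2))), Pow(B, -1))))) = Add(-4, Mul(Rational(1, 3), Add(Mul(B, Rational(-1, 47)), Mul(Pow(B, Rational(3, 2)), Pow(B, -1))))) = Add(-4, Mul(Rational(1, 3), Add(Mul(Rational(-1, 47), B), Pow(B, Rational(1, 2))))) = Add(-4, Mul(Rational(1, 3), Add(Pow(B, Rational(1, 2)), Mul(Rational(-1, 47), B)))) = Add(-4, Add(Mul(Rational(-1, 141), B), Mul(Rational(1, 3), Pow(B, Rational(1, 2))))) = Add(-4, Mul(Rational(-1, 141), B), Mul(Rational(1, 3), Pow(B, Rational(1, 2)))))
Function('S')(y) = Add(Rational(21, 25), Mul(Rational(1, 50), y)) (Function('S')(y) = Mul(Add(y, 42), Pow(Add(27, 23), -1)) = Mul(Add(42, y), Pow(50, -1)) = Mul(Add(42, y), Rational(1, 50)) = Add(Rational(21, 25), Mul(Rational(1, 50), y)))
Pow(Add(Function('O')(41), Function('S')(-45)), -1) = Pow(Add(Add(-4, Mul(Rational(-1, 141), 41), Mul(Rational(1, 3), Pow(41, Rational(1, 2)))), Add(Rational(21, 25), Mul(Rational(1, 50), -45))), -1) = Pow(Add(Add(-4, Rational(-41, 141), Mul(Rational(1, 3), Pow(41, Rational(1, 2)))), Add(Rational(21, 25), Rational(-9, 10))), -1) = Pow(Add(Add(Rational(-605, 141), Mul(Rational(1, 3), Pow(41, Rational(1, 2)))), Rational(-3, 50)), -1) = Pow(Add(Rational(-30673, 7050), Mul(Rational(1, 3), Pow(41, Rational(1, 2)))), -1)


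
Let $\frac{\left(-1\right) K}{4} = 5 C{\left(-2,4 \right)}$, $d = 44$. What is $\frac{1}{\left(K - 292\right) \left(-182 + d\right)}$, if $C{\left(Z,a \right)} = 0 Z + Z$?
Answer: $\frac{1}{34776} \approx 2.8755 \cdot 10^{-5}$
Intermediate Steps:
$C{\left(Z,a \right)} = Z$ ($C{\left(Z,a \right)} = 0 + Z = Z$)
$K = 40$ ($K = - 4 \cdot 5 \left(-2\right) = \left(-4\right) \left(-10\right) = 40$)
$\frac{1}{\left(K - 292\right) \left(-182 + d\right)} = \frac{1}{\left(40 - 292\right) \left(-182 + 44\right)} = \frac{1}{\left(-252\right) \left(-138\right)} = \frac{1}{34776}$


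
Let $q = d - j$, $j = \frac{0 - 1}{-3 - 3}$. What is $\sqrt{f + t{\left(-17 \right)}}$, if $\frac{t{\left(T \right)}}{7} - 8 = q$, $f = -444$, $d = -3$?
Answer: $\frac{i \sqrt{14766}}{6} \approx 20.253 i$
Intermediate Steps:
$j = \frac{1}{6}$ ($j = - \frac{1}{-6} = \left(-1\right) \left(- \frac{1}{6}\right) = \frac{1}{6} \approx 0.16667$)
$q = - \frac{19}{6}$ ($q = -3 - \frac{1}{6} = - \frac{19}{6} \approx -3.1667$)
$t{\left(T \right)} = \frac{203}{6}$ ($t{\left(T \right)} = 56 + 7 \left(- \frac{19}{6}\right) = 56 - \frac{133}{6} = \frac{203}{6}$)
$\sqrt{f + t{\left(-17 \right)}} = \sqrt{-444 + \frac{203}{6}} = \sqrt{- \frac{2461}{6}} = \frac{i \sqrt{14766}}{6}$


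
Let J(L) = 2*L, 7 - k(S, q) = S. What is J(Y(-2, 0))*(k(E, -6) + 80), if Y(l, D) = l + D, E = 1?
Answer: -344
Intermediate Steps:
k(S, q) = 7 - S
Y(l, D) = D + l
J(Y(-2, 0))*(k(E, -6) + 80) = (2*(0 - 2))*((7 - 1*1) + 80) = (2*(-2))*((7 - 1) + 80) = -4*(6 + 80) = -4*86 = -344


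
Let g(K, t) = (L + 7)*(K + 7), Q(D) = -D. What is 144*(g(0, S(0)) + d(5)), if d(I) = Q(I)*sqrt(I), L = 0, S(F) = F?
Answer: 7056 - 720*sqrt(5) ≈ 5446.0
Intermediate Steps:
g(K, t) = 49 + 7*K (g(K, t) = (0 + 7)*(K + 7) = 7*(7 + K) = 49 + 7*K)
d(I) = -I**(3/2) (d(I) = (-I)*sqrt(I) = -I**(3/2))
144*(g(0, S(0)) + d(5)) = 144*((49 + 7*0) - 5**(3/2)) = 144*((49 + 0) - 5*sqrt(5)) = 144*(49 - 5*sqrt(5)) = 7056 - 720*sqrt(5)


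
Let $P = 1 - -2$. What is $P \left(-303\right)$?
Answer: $-909$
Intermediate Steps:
$P = 3$ ($P = 1 + 2 = 3$)
$P \left(-303\right) = 3 \left(-303\right) = -909$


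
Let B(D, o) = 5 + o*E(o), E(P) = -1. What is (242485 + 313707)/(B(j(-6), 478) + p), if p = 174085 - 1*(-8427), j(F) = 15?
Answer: 42784/14003 ≈ 3.0553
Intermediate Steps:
B(D, o) = 5 - o (B(D, o) = 5 + o*(-1) = 5 - o)
p = 182512 (p = 174085 + 8427 = 182512)
(242485 + 313707)/(B(j(-6), 478) + p) = (242485 + 313707)/((5 - 1*478) + 182512) = 556192/((5 - 478) + 182512) = 556192/(-473 + 182512) = 556192/182039 = 556192*(1/182039) = 42784/14003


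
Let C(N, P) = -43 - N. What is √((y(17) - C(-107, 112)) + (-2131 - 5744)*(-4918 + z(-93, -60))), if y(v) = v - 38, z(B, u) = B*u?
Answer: I*√5213335 ≈ 2283.3*I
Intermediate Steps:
y(v) = -38 + v
√((y(17) - C(-107, 112)) + (-2131 - 5744)*(-4918 + z(-93, -60))) = √(((-38 + 17) - (-43 - 1*(-107))) + (-2131 - 5744)*(-4918 - 93*(-60))) = √((-21 - (-43 + 107)) - 7875*(-4918 + 5580)) = √((-21 - 1*64) - 7875*662) = √((-21 - 64) - 5213250) = √(-85 - 5213250) = √(-5213335) = I*√5213335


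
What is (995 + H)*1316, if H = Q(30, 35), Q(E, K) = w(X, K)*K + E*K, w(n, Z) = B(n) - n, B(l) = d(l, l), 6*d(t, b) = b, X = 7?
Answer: 7267610/3 ≈ 2.4225e+6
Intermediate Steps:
d(t, b) = b/6
B(l) = l/6
w(n, Z) = -5*n/6 (w(n, Z) = n/6 - n = -5*n/6)
Q(E, K) = -35*K/6 + E*K (Q(E, K) = (-5/6*7)*K + E*K = -35*K/6 + E*K)
H = 5075/6 (H = (1/6)*35*(-35 + 6*30) = (1/6)*35*(-35 + 180) = (1/6)*35*145 = 5075/6 ≈ 845.83)
(995 + H)*1316 = (995 + 5075/6)*1316 = (11045/6)*1316 = 7267610/3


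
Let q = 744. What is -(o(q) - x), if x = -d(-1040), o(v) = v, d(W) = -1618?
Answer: 874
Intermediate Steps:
x = 1618 (x = -1*(-1618) = 1618)
-(o(q) - x) = -(744 - 1*1618) = -(744 - 1618) = -1*(-874) = 874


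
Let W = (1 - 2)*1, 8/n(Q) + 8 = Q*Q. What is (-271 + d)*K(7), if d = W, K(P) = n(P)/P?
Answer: -2176/287 ≈ -7.5819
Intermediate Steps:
n(Q) = 8/(-8 + Q**2) (n(Q) = 8/(-8 + Q*Q) = 8/(-8 + Q**2))
K(P) = 8/(P*(-8 + P**2)) (K(P) = (8/(-8 + P**2))/P = 8/(P*(-8 + P**2)))
W = -1 (W = -1*1 = -1)
d = -1
(-271 + d)*K(7) = (-271 - 1)*(8/(7*(-8 + 7**2))) = -2176/(7*(-8 + 49)) = -2176/(7*41) = -272*8/287 = -2176/287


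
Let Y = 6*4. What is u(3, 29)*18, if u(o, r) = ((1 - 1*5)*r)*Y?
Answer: -50112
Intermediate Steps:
Y = 24
u(o, r) = -96*r (u(o, r) = ((1 - 1*5)*r)*24 = ((1 - 5)*r)*24 = -4*r*24 = -96*r)
u(3, 29)*18 = -96*29*18 = -2784*18 = -50112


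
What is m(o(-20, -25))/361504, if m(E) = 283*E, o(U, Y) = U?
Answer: -1415/90376 ≈ -0.015657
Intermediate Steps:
m(o(-20, -25))/361504 = (283*(-20))/361504 = -5660*1/361504 = -1415/90376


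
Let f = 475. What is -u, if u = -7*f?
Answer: 3325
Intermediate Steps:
u = -3325 (u = -7*475 = -3325)
-u = -1*(-3325) = 3325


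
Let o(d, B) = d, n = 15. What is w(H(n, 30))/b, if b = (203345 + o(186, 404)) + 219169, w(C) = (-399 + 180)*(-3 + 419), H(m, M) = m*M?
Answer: -7592/35225 ≈ -0.21553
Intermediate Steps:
H(m, M) = M*m
w(C) = -91104 (w(C) = -219*416 = -91104)
b = 422700 (b = (203345 + 186) + 219169 = 203531 + 219169 = 422700)
w(H(n, 30))/b = -91104/422700 = -91104*1/422700 = -7592/35225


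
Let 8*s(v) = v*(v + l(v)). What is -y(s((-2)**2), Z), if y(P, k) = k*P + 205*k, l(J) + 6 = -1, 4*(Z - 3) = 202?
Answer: -43549/4 ≈ -10887.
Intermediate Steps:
Z = 107/2 (Z = 3 + (1/4)*202 = 3 + 101/2 = 107/2 ≈ 53.500)
l(J) = -7 (l(J) = -6 - 1 = -7)
s(v) = v*(-7 + v)/8 (s(v) = (v*(v - 7))/8 = (v*(-7 + v))/8 = v*(-7 + v)/8)
y(P, k) = 205*k + P*k (y(P, k) = P*k + 205*k = 205*k + P*k)
-y(s((-2)**2), Z) = -107*(205 + (1/8)*(-2)**2*(-7 + (-2)**2))/2 = -107*(205 + (1/8)*4*(-7 + 4))/2 = -107*(205 + (1/8)*4*(-3))/2 = -107*(205 - 3/2)/2 = -107*407/(2*2) = -1*43549/4 = -43549/4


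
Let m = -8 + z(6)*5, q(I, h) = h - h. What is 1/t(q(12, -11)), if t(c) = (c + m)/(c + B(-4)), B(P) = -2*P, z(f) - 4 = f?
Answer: 4/21 ≈ 0.19048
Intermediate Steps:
z(f) = 4 + f
q(I, h) = 0
m = 42 (m = -8 + (4 + 6)*5 = -8 + 10*5 = -8 + 50 = 42)
t(c) = (42 + c)/(8 + c) (t(c) = (c + 42)/(c - 2*(-4)) = (42 + c)/(c + 8) = (42 + c)/(8 + c))
1/t(q(12, -11)) = 1/((42 + 0)/(8 + 0)) = 1/(42/8) = 1/((1/8)*42) = 1/(21/4) = 4/21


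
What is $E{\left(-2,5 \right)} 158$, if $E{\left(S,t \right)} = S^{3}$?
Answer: $-1264$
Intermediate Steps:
$E{\left(-2,5 \right)} 158 = \left(-2\right)^{3} \cdot 158 = \left(-8\right) 158 = -1264$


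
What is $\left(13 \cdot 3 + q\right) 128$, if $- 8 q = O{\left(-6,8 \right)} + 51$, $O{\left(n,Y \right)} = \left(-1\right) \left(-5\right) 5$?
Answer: $3776$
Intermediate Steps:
$O{\left(n,Y \right)} = 25$ ($O{\left(n,Y \right)} = 5 \cdot 5 = 25$)
$q = - \frac{19}{2}$ ($q = - \frac{25 + 51}{8} = \left(- \frac{1}{8}\right) 76 = - \frac{19}{2} \approx -9.5$)
$\left(13 \cdot 3 + q\right) 128 = \left(13 \cdot 3 - \frac{19}{2}\right) 128 = \left(39 - \frac{19}{2}\right) 128 = \frac{59}{2} \cdot 128 = 3776$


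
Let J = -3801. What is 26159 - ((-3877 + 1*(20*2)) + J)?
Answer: 33797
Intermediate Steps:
26159 - ((-3877 + 1*(20*2)) + J) = 26159 - ((-3877 + 1*(20*2)) - 3801) = 26159 - ((-3877 + 1*40) - 3801) = 26159 - ((-3877 + 40) - 3801) = 26159 - (-3837 - 3801) = 26159 - 1*(-7638) = 26159 + 7638 = 33797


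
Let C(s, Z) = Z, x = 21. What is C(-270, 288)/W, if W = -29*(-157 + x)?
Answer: 36/493 ≈ 0.073022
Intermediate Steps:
W = 3944 (W = -29*(-157 + 21) = -29*(-136) = 3944)
C(-270, 288)/W = 288/3944 = 288*(1/3944) = 36/493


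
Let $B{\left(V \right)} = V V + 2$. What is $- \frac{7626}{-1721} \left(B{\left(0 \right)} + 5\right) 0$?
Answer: $0$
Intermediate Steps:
$B{\left(V \right)} = 2 + V^{2}$ ($B{\left(V \right)} = V^{2} + 2 = 2 + V^{2}$)
$- \frac{7626}{-1721} \left(B{\left(0 \right)} + 5\right) 0 = - \frac{7626}{-1721} \left(\left(2 + 0^{2}\right) + 5\right) 0 = \left(-7626\right) \left(- \frac{1}{1721}\right) \left(\left(2 + 0\right) + 5\right) 0 = \frac{7626 \left(2 + 5\right) 0}{1721} = \frac{7626 \cdot 7 \cdot 0}{1721} = \frac{7626}{1721} \cdot 0 = 0$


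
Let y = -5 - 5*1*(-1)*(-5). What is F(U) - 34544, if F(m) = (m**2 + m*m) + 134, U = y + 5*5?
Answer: -34360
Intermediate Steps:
y = -30 (y = -5 - (-5)*(-5) = -5 - 5*5 = -5 - 25 = -30)
U = -5 (U = -30 + 5*5 = -30 + 25 = -5)
F(m) = 134 + 2*m**2 (F(m) = (m**2 + m**2) + 134 = 2*m**2 + 134 = 134 + 2*m**2)
F(U) - 34544 = (134 + 2*(-5)**2) - 34544 = (134 + 2*25) - 34544 = (134 + 50) - 34544 = 184 - 34544 = -34360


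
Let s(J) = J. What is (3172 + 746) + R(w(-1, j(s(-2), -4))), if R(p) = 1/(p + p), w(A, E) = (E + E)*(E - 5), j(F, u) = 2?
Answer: 94031/24 ≈ 3918.0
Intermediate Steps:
w(A, E) = 2*E*(-5 + E) (w(A, E) = (2*E)*(-5 + E) = 2*E*(-5 + E))
R(p) = 1/(2*p)
(3172 + 746) + R(w(-1, j(s(-2), -4))) = (3172 + 746) + 1/(2*((2*2*(-5 + 2)))) = 3918 + 1/(2*((2*2*(-3)))) = 3918 + (1/2)/(-12) = 3918 + (1/2)*(-1/12) = 3918 - 1/24 = 94031/24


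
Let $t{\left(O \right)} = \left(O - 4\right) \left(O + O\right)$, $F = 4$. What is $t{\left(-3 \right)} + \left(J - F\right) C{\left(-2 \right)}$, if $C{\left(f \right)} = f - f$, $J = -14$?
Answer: $42$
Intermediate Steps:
$C{\left(f \right)} = 0$
$t{\left(O \right)} = 2 O \left(-4 + O\right)$ ($t{\left(O \right)} = \left(-4 + O\right) 2 O = 2 O \left(-4 + O\right)$)
$t{\left(-3 \right)} + \left(J - F\right) C{\left(-2 \right)} = 2 \left(-3\right) \left(-4 - 3\right) + \left(-14 - 4\right) 0 = 2 \left(-3\right) \left(-7\right) + \left(-14 - 4\right) 0 = 42 - 0 = 42 + 0 = 42$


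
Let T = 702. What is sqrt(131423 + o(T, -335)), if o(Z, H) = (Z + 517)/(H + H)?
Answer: sqrt(58994967970)/670 ≈ 362.52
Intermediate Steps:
o(Z, H) = (517 + Z)/(2*H) (o(Z, H) = (517 + Z)/((2*H)) = (517 + Z)*(1/(2*H)) = (517 + Z)/(2*H))
sqrt(131423 + o(T, -335)) = sqrt(131423 + (1/2)*(517 + 702)/(-335)) = sqrt(131423 + (1/2)*(-1/335)*1219) = sqrt(131423 - 1219/670) = sqrt(88052191/670) = sqrt(58994967970)/670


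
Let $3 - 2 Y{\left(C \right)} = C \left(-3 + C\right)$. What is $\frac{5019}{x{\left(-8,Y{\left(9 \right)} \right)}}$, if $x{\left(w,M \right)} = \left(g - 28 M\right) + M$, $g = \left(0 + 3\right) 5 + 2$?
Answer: $\frac{10038}{1411} \approx 7.1141$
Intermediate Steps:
$Y{\left(C \right)} = \frac{3}{2} - \frac{C \left(-3 + C\right)}{2}$
$g = 17$ ($g = 3 \cdot 5 + 2 = 15 + 2 = 17$)
$x{\left(w,M \right)} = 17 - 27 M$ ($x{\left(w,M \right)} = \left(17 - 28 M\right) + M = 17 - 27 M$)
$\frac{5019}{x{\left(-8,Y{\left(9 \right)} \right)}} = \frac{5019}{17 - 27 \left(\frac{3}{2} - \frac{9^{2}}{2} + \frac{3}{2} \cdot 9\right)} = \frac{5019}{17 - 27 \left(\frac{3}{2} - \frac{81}{2} + \frac{27}{2}\right)} = \frac{5019}{17 - - \frac{1377}{2}} = \frac{5019}{17 + \frac{1377}{2}} = \frac{5019}{\frac{1411}{2}} = 5019 \cdot \frac{2}{1411} = \frac{10038}{1411}$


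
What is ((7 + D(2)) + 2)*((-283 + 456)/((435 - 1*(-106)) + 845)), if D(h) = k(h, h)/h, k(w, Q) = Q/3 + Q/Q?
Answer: 10207/8316 ≈ 1.2274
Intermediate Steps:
k(w, Q) = 1 + Q/3 (k(w, Q) = Q*(⅓) + 1 = Q/3 + 1 = 1 + Q/3)
D(h) = (1 + h/3)/h
((7 + D(2)) + 2)*((-283 + 456)/((435 - 1*(-106)) + 845)) = ((7 + (⅓)*(3 + 2)/2) + 2)*((-283 + 456)/((435 - 1*(-106)) + 845)) = ((7 + (⅓)*(½)*5) + 2)*(173/((435 + 106) + 845)) = ((7 + ⅚) + 2)*(173/(541 + 845)) = (47/6 + 2)*(173/1386) = 59*(173*(1/1386))/6 = (59/6)*(173/1386) = 10207/8316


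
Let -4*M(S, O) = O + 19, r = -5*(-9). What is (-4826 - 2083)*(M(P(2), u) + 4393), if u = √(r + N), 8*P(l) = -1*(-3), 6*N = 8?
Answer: -121273677/4 + 2303*√417/4 ≈ -3.0307e+7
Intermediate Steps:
r = 45
N = 4/3 (N = (⅙)*8 = 4/3 ≈ 1.3333)
P(l) = 3/8 (P(l) = (-1*(-3))/8 = (⅛)*3 = 3/8)
u = √417/3 (u = √(45 + 4/3) = √(139/3) = √417/3 ≈ 6.8069)
M(S, O) = -19/4 - O/4 (M(S, O) = -(O + 19)/4 = -(19 + O)/4 = -19/4 - O/4)
(-4826 - 2083)*(M(P(2), u) + 4393) = (-4826 - 2083)*((-19/4 - √417/12) + 4393) = -6909*((-19/4 - √417/12) + 4393) = -6909*(17553/4 - √417/12) = -121273677/4 + 2303*√417/4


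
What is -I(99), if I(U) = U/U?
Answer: -1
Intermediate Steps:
I(U) = 1
-I(99) = -1*1 = -1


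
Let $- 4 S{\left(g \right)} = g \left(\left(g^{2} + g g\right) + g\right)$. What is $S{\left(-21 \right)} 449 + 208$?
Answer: $\frac{8119201}{4} \approx 2.0298 \cdot 10^{6}$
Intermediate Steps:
$S{\left(g \right)} = - \frac{g \left(g + 2 g^{2}\right)}{4}$ ($S{\left(g \right)} = - \frac{g \left(\left(g^{2} + g g\right) + g\right)}{4} = - \frac{g \left(\left(g^{2} + g^{2}\right) + g\right)}{4} = - \frac{g \left(2 g^{2} + g\right)}{4} = - \frac{g \left(g + 2 g^{2}\right)}{4}$)
$S{\left(-21 \right)} 449 + 208 = \frac{\left(-21\right)^{2} \left(-1 - -42\right)}{4} \cdot 449 + 208 = \frac{1}{4} \cdot 441 \left(-1 + 42\right) 449 + 208 = \frac{1}{4} \cdot 441 \cdot 41 \cdot 449 + 208 = \frac{18081}{4} \cdot 449 + 208 = \frac{8118369}{4} + 208 = \frac{8119201}{4}$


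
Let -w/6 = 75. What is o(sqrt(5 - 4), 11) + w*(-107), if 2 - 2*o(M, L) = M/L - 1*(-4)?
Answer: 1059277/22 ≈ 48149.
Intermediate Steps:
w = -450 (w = -6*75 = -450)
o(M, L) = -1 - M/(2*L) (o(M, L) = 1 - (M/L - 1*(-4))/2 = 1 - (M/L + 4)/2 = 1 - (4 + M/L)/2 = 1 + (-2 - M/(2*L)) = -1 - M/(2*L))
o(sqrt(5 - 4), 11) + w*(-107) = (-1*11 - sqrt(5 - 4)/2)/11 - 450*(-107) = (-11 - sqrt(1)/2)/11 + 48150 = (-11 - 1/2*1)/11 + 48150 = (-11 - 1/2)/11 + 48150 = (1/11)*(-23/2) + 48150 = -23/22 + 48150 = 1059277/22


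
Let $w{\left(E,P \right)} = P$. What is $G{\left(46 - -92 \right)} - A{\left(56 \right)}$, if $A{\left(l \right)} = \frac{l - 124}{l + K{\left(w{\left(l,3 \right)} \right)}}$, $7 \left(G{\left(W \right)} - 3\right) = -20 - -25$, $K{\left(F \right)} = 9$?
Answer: $\frac{2166}{455} \approx 4.7604$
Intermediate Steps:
$G{\left(W \right)} = \frac{26}{7}$ ($G{\left(W \right)} = 3 + \frac{-20 - -25}{7} = 3 + \frac{-20 + 25}{7} = 3 + \frac{1}{7} \cdot 5 = 3 + \frac{5}{7} = \frac{26}{7}$)
$A{\left(l \right)} = \frac{-124 + l}{9 + l}$ ($A{\left(l \right)} = \frac{l - 124}{l + 9} = \frac{-124 + l}{9 + l}$)
$G{\left(46 - -92 \right)} - A{\left(56 \right)} = \frac{26}{7} - \frac{-124 + 56}{9 + 56} = \frac{26}{7} - \frac{1}{65} \left(-68\right) = \frac{26}{7} - - \frac{68}{65} = \frac{26}{7} + \frac{68}{65} = \frac{2166}{455}$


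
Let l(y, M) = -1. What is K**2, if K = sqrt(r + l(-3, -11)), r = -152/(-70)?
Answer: 41/35 ≈ 1.1714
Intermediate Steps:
r = 76/35 (r = -152*(-1/70) = 76/35 ≈ 2.1714)
K = sqrt(1435)/35 (K = sqrt(76/35 - 1) = sqrt(41/35) = sqrt(1435)/35 ≈ 1.0823)
K**2 = (sqrt(1435)/35)**2 = 41/35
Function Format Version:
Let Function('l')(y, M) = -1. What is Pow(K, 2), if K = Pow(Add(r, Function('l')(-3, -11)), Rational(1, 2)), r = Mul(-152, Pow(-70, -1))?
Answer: Rational(41, 35) ≈ 1.1714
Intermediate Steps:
r = Rational(76, 35) (r = Mul(-152, Rational(-1, 70)) = Rational(76, 35) ≈ 2.1714)
K = Mul(Rational(1, 35), Pow(1435, Rational(1, 2))) (K = Pow(Add(Rational(76, 35), -1), Rational(1, 2)) = Pow(Rational(41, 35), Rational(1, 2)) = Mul(Rational(1, 35), Pow(1435, Rational(1, 2))) ≈ 1.0823)
Pow(K, 2) = Pow(Mul(Rational(1, 35), Pow(1435, Rational(1, 2))), 2) = Rational(41, 35)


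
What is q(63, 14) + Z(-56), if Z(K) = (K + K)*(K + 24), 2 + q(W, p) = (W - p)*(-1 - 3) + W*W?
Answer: 7355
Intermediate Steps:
q(W, p) = -2 + W**2 - 4*W + 4*p (q(W, p) = -2 + ((W - p)*(-1 - 3) + W*W) = -2 + ((W - p)*(-4) + W**2) = -2 + ((-4*W + 4*p) + W**2) = -2 + (W**2 - 4*W + 4*p) = -2 + W**2 - 4*W + 4*p)
Z(K) = 2*K*(24 + K) (Z(K) = (2*K)*(24 + K) = 2*K*(24 + K))
q(63, 14) + Z(-56) = (-2 + 63**2 - 4*63 + 4*14) + 2*(-56)*(24 - 56) = (-2 + 3969 - 252 + 56) + 2*(-56)*(-32) = 3771 + 3584 = 7355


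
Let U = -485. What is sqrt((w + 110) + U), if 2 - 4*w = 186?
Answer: I*sqrt(421) ≈ 20.518*I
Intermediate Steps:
w = -46 (w = 1/2 - 1/4*186 = 1/2 - 93/2 = -46)
sqrt((w + 110) + U) = sqrt((-46 + 110) - 485) = sqrt(64 - 485) = sqrt(-421) = I*sqrt(421)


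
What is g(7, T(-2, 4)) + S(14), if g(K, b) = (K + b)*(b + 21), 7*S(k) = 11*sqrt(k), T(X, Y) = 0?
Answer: 147 + 11*sqrt(14)/7 ≈ 152.88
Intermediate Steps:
S(k) = 11*sqrt(k)/7 (S(k) = (11*sqrt(k))/7 = 11*sqrt(k)/7)
g(K, b) = (21 + b)*(K + b) (g(K, b) = (K + b)*(21 + b) = (21 + b)*(K + b))
g(7, T(-2, 4)) + S(14) = (0**2 + 21*7 + 21*0 + 7*0) + 11*sqrt(14)/7 = (0 + 147 + 0 + 0) + 11*sqrt(14)/7 = 147 + 11*sqrt(14)/7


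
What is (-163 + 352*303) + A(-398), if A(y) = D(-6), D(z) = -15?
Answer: 106478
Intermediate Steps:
A(y) = -15
(-163 + 352*303) + A(-398) = (-163 + 352*303) - 15 = (-163 + 106656) - 15 = 106493 - 15 = 106478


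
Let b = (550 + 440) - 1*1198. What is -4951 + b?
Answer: -5159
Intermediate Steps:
b = -208 (b = 990 - 1198 = -208)
-4951 + b = -4951 - 208 = -5159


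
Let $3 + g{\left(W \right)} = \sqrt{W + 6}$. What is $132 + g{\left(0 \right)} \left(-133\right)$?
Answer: $531 - 133 \sqrt{6} \approx 205.22$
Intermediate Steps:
$g{\left(W \right)} = -3 + \sqrt{6 + W}$ ($g{\left(W \right)} = -3 + \sqrt{W + 6} = -3 + \sqrt{6 + W}$)
$132 + g{\left(0 \right)} \left(-133\right) = 132 + \left(-3 + \sqrt{6 + 0}\right) \left(-133\right) = 132 + \left(-3 + \sqrt{6}\right) \left(-133\right) = 132 + \left(399 - 133 \sqrt{6}\right) = 531 - 133 \sqrt{6}$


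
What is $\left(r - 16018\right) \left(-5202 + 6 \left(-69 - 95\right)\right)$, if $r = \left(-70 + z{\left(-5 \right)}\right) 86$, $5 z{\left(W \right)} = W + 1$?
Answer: $\frac{683763324}{5} \approx 1.3675 \cdot 10^{8}$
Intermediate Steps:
$z{\left(W \right)} = \frac{1}{5} + \frac{W}{5}$ ($z{\left(W \right)} = \frac{W + 1}{5} = \frac{1 + W}{5} = \frac{1}{5} + \frac{W}{5}$)
$r = - \frac{30444}{5}$ ($r = \left(-70 + \left(\frac{1}{5} + \frac{1}{5} \left(-5\right)\right)\right) 86 = \left(-70 + \left(\frac{1}{5} - 1\right)\right) 86 = \left(-70 - \frac{4}{5}\right) 86 = \left(- \frac{354}{5}\right) 86 = - \frac{30444}{5} \approx -6088.8$)
$\left(r - 16018\right) \left(-5202 + 6 \left(-69 - 95\right)\right) = \left(- \frac{30444}{5} - 16018\right) \left(-5202 + 6 \left(-69 - 95\right)\right) = - \frac{110534 \left(-5202 + 6 \left(-164\right)\right)}{5} = - \frac{110534 \left(-5202 - 984\right)}{5} = \left(- \frac{110534}{5}\right) \left(-6186\right) = \frac{683763324}{5}$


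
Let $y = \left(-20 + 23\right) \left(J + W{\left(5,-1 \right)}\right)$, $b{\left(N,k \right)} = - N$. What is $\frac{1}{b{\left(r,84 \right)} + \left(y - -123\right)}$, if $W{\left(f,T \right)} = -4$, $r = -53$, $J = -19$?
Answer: $\frac{1}{107} \approx 0.0093458$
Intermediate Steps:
$y = -69$ ($y = \left(-20 + 23\right) \left(-19 - 4\right) = 3 \left(-23\right) = -69$)
$\frac{1}{b{\left(r,84 \right)} + \left(y - -123\right)} = \frac{1}{\left(-1\right) \left(-53\right) - -54} = \frac{1}{53 + \left(-69 + 123\right)} = \frac{1}{53 + 54} = \frac{1}{107}$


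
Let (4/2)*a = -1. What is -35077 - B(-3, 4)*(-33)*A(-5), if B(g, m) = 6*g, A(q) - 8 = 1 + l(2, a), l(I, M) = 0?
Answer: -40423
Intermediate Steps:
a = -½ (a = (½)*(-1) = -½ ≈ -0.50000)
A(q) = 9 (A(q) = 8 + (1 + 0) = 8 + 1 = 9)
-35077 - B(-3, 4)*(-33)*A(-5) = -35077 - (6*(-3))*(-33)*9 = -35077 - (-18*(-33))*9 = -35077 - 594*9 = -35077 - 1*5346 = -35077 - 5346 = -40423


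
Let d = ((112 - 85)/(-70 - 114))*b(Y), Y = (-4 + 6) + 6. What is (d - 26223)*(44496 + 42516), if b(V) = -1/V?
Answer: -839670781437/368 ≈ -2.2817e+9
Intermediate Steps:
Y = 8 (Y = 2 + 6 = 8)
d = 27/1472 (d = ((112 - 85)/(-70 - 114))*(-1/8) = (27/(-184))*(-1*1/8) = (27*(-1/184))*(-1/8) = -27/184*(-1/8) = 27/1472 ≈ 0.018342)
(d - 26223)*(44496 + 42516) = (27/1472 - 26223)*(44496 + 42516) = -38600229/1472*87012 = -839670781437/368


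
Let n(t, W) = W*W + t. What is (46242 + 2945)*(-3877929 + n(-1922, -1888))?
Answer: -15509005409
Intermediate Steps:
n(t, W) = t + W**2 (n(t, W) = W**2 + t = t + W**2)
(46242 + 2945)*(-3877929 + n(-1922, -1888)) = (46242 + 2945)*(-3877929 + (-1922 + (-1888)**2)) = 49187*(-3877929 + (-1922 + 3564544)) = 49187*(-3877929 + 3562622) = 49187*(-315307) = -15509005409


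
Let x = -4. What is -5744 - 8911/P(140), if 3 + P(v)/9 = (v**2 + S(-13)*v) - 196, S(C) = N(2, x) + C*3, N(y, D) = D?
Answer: -691753087/120429 ≈ -5744.1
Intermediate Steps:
S(C) = -4 + 3*C (S(C) = -4 + C*3 = -4 + 3*C)
P(v) = -1791 - 387*v + 9*v**2 (P(v) = -27 + 9*((v**2 + (-4 + 3*(-13))*v) - 196) = -27 + 9*((v**2 + (-4 - 39)*v) - 196) = -27 + 9*((v**2 - 43*v) - 196) = -27 + 9*(-196 + v**2 - 43*v) = -27 + (-1764 - 387*v + 9*v**2) = -1791 - 387*v + 9*v**2)
-5744 - 8911/P(140) = -5744 - 8911/(-1791 - 387*140 + 9*140**2) = -5744 - 8911/(-1791 - 54180 + 9*19600) = -5744 - 8911/(-1791 - 54180 + 176400) = -5744 - 8911/120429 = -691753087/120429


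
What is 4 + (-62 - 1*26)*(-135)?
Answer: 11884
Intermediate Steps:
4 + (-62 - 1*26)*(-135) = 4 + (-62 - 26)*(-135) = 4 - 88*(-135) = 4 + 11880 = 11884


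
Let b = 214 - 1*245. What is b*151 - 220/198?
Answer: -42139/9 ≈ -4682.1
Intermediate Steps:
b = -31 (b = 214 - 245 = -31)
b*151 - 220/198 = -31*151 - 220/198 = -4681 - 220*1/198 = -4681 - 10/9 = -42139/9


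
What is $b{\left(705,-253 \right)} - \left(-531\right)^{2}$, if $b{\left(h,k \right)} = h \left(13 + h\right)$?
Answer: $224229$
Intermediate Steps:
$b{\left(705,-253 \right)} - \left(-531\right)^{2} = 705 \left(13 + 705\right) - \left(-531\right)^{2} = 705 \cdot 718 - 281961 = 506190 - 281961 = 224229$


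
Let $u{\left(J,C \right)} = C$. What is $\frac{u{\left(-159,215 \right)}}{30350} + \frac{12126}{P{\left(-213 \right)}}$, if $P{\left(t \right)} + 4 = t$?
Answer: $- \frac{73595489}{1317190} \approx -55.873$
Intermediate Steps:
$P{\left(t \right)} = -4 + t$
$\frac{u{\left(-159,215 \right)}}{30350} + \frac{12126}{P{\left(-213 \right)}} = \frac{215}{30350} + \frac{12126}{-4 - 213} = 215 \cdot \frac{1}{30350} + \frac{12126}{-217} = \frac{43}{6070} + 12126 \left(- \frac{1}{217}\right) = \frac{43}{6070} - \frac{12126}{217} = - \frac{73595489}{1317190}$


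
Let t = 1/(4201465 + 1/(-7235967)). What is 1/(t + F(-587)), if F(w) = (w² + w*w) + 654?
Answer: 30401662091654/20970823297533431935 ≈ 1.4497e-6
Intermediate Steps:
F(w) = 654 + 2*w² (F(w) = (w² + w²) + 654 = 2*w² + 654 = 654 + 2*w²)
t = 7235967/30401662091654 (t = 1/(4201465 - 1/7235967) = 1/(30401662091654/7235967) = 7235967/30401662091654 ≈ 2.3801e-7)
1/(t + F(-587)) = 1/(7235967/30401662091654 + (654 + 2*(-587)²)) = 1/(7235967/30401662091654 + (654 + 2*344569)) = 1/(7235967/30401662091654 + (654 + 689138)) = 1/(7235967/30401662091654 + 689792) = 1/(20970823297533431935/30401662091654) = 30401662091654/20970823297533431935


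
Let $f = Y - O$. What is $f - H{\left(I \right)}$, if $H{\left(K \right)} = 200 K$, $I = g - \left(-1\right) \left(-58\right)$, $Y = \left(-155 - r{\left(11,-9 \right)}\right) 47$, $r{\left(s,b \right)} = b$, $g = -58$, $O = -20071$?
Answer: $36409$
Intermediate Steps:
$Y = -6862$ ($Y = \left(-155 - -9\right) 47 = \left(-155 + 9\right) 47 = \left(-146\right) 47 = -6862$)
$I = -116$ ($I = -58 - \left(-1\right) \left(-58\right) = -58 - 58 = -116$)
$f = 13209$ ($f = -6862 - -20071 = -6862 + 20071 = 13209$)
$f - H{\left(I \right)} = 13209 - 200 \left(-116\right) = 13209 - -23200 = 13209 + 23200 = 36409$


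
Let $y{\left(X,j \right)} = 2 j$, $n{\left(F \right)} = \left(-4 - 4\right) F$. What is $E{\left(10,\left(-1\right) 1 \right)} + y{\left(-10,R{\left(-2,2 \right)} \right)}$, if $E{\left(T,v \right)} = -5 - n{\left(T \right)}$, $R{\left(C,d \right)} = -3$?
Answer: $69$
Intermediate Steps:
$n{\left(F \right)} = - 8 F$
$E{\left(T,v \right)} = -5 + 8 T$ ($E{\left(T,v \right)} = -5 - - 8 T = -5 + 8 T$)
$E{\left(10,\left(-1\right) 1 \right)} + y{\left(-10,R{\left(-2,2 \right)} \right)} = \left(-5 + 8 \cdot 10\right) + 2 \left(-3\right) = \left(-5 + 80\right) - 6 = 75 - 6 = 69$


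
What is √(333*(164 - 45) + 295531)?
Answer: √335158 ≈ 578.93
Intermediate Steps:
√(333*(164 - 45) + 295531) = √(333*119 + 295531) = √(39627 + 295531) = √335158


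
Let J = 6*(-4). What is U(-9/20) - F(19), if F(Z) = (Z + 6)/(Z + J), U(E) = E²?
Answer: 2081/400 ≈ 5.2025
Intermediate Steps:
J = -24
F(Z) = (6 + Z)/(-24 + Z) (F(Z) = (Z + 6)/(Z - 24) = (6 + Z)/(-24 + Z))
U(-9/20) - F(19) = (-9/20)² - (6 + 19)/(-24 + 19) = (-9*1/20)² - 25/(-5) = (-9/20)² - (-1)*25/5 = 81/400 - 1*(-5) = 81/400 + 5 = 2081/400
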